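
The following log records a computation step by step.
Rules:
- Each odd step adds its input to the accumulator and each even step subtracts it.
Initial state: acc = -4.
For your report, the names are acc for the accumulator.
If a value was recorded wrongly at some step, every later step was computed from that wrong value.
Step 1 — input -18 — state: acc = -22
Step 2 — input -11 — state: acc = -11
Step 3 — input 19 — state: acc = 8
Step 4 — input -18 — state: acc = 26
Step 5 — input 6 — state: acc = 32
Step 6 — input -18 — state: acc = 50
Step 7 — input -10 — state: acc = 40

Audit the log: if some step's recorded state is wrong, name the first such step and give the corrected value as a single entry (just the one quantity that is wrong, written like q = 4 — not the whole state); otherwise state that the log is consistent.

no error

Step 1: acc = -4 + -18 = -22 — same as recorded.
Step 2: acc = -22 - -11 = -11 — same as recorded.
Step 3: acc = -11 + 19 = 8 — verified.
Step 4: acc = 8 - -18 = 26 — no discrepancy.
Step 5: acc = 26 + 6 = 32 — matches.
Step 6: acc = 32 - -18 = 50 — exactly as logged.
Step 7: acc = 50 + -10 = 40 — checks out.
The whole run recomputes cleanly — no discrepancies.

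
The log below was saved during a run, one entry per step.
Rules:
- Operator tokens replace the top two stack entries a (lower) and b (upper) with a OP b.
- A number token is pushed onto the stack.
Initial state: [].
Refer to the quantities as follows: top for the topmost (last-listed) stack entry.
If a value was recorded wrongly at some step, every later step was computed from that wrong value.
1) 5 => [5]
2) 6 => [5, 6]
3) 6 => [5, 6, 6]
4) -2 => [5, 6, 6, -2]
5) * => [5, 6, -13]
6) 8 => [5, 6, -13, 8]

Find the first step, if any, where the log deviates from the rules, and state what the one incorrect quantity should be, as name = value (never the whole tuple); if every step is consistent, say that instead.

Recomputing the run from the initial state:
step 1: [5]
step 2: [5, 6]
step 3: [5, 6, 6]
step 4: [5, 6, 6, -2]
step 5: [5, 6, -12]
step 6: [5, 6, -12, 8]
The first disagreement with the log is at step 5, where the value should be top = -12.

step 5, top = -12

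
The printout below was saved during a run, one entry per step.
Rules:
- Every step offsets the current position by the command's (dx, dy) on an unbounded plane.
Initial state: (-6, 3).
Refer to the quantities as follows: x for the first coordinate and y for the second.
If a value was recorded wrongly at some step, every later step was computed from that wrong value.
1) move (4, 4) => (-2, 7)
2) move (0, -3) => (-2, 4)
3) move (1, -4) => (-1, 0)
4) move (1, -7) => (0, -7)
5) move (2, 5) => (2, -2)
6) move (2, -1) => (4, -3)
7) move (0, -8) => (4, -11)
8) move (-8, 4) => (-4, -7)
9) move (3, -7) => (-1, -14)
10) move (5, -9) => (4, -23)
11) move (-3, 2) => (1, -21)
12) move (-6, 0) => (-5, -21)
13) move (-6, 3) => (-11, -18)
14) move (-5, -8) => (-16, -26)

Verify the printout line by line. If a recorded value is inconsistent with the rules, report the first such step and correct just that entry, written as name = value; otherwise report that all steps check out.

no error

Recomputing the run from the initial state:
step 1: x = -2, y = 7
step 2: x = -2, y = 4
step 3: x = -1, y = 0
step 4: x = 0, y = -7
step 5: x = 2, y = -2
step 6: x = 4, y = -3
step 7: x = 4, y = -11
step 8: x = -4, y = -7
step 9: x = -1, y = -14
step 10: x = 4, y = -23
step 11: x = 1, y = -21
step 12: x = -5, y = -21
step 13: x = -11, y = -18
step 14: x = -16, y = -26
This matches the printout at every step.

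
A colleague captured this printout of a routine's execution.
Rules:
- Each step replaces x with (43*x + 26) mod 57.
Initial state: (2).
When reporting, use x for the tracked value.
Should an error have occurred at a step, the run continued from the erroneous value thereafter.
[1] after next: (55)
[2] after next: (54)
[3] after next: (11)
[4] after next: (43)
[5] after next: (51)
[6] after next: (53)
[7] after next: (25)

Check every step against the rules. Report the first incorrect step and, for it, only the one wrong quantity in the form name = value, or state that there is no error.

1. x = (43*2 + 26) mod 57 = 55 (exactly as logged)
2. x = (43*55 + 26) mod 57 = 54 (exactly as logged)
3. x = (43*54 + 26) mod 57 = 11 (same as recorded)
4. x = (43*11 + 26) mod 57 = 43 (agrees with the printout)
5. x = (43*43 + 26) mod 57 = 51 (same as recorded)
6. x = (43*51 + 26) mod 57 = 53 (agrees with the printout)
7. x = (43*53 + 26) mod 57 = 25 (verified)
All steps check out; nothing to correct.

no error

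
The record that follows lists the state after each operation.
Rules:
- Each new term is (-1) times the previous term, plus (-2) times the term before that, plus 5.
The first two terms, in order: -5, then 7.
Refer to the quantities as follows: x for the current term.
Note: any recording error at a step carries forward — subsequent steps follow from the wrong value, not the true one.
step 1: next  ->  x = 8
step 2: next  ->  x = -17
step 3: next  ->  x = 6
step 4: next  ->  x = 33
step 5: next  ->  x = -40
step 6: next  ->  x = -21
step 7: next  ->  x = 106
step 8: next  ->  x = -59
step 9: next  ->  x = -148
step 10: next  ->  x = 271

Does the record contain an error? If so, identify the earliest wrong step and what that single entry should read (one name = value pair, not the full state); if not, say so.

Step 1: x = -1*(7) + (-2)*(-5) + (5) = 8 — confirmed correct.
Step 2: x = -1*(8) + (-2)*(7) + (5) = -17 — confirmed correct.
Step 3: x = -1*(-17) + (-2)*(8) + (5) = 6 — agrees with the record.
Step 4: x = -1*(6) + (-2)*(-17) + (5) = 33 — no discrepancy.
Step 5: x = -1*(33) + (-2)*(6) + (5) = -40 — consistent with the record.
Step 6: x = -1*(-40) + (-2)*(33) + (5) = -21 — in agreement.
Step 7: x = -1*(-21) + (-2)*(-40) + (5) = 106 — confirmed correct.
Step 8: x = -1*(106) + (-2)*(-21) + (5) = -59 — matches.
Step 9: x = -1*(-59) + (-2)*(106) + (5) = -148 — agrees with the record.
Step 10: x = -1*(-148) + (-2)*(-59) + (5) = 271 — confirmed correct.
Nothing is out of place; the run is error-free.

no error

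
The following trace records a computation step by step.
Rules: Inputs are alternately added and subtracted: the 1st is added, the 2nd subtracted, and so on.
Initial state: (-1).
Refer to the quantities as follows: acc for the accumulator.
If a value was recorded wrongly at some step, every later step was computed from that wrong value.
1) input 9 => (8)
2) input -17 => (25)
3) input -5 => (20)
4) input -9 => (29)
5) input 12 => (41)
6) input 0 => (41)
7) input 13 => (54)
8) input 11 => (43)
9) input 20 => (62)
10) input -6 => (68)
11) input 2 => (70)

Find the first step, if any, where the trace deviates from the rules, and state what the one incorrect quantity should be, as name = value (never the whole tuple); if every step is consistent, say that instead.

Step 1: acc = -1 + 9 = 8 — agrees with the trace.
Step 2: acc = 8 - -17 = 25 — confirmed correct.
Step 3: acc = 25 + -5 = 20 — matches.
Step 4: acc = 20 - -9 = 29 — exactly as logged.
Step 5: acc = 29 + 12 = 41 — exactly as logged.
Step 6: acc = 41 - 0 = 41 — exactly as logged.
Step 7: acc = 41 + 13 = 54 — consistent with the trace.
Step 8: acc = 54 - 11 = 43 — in agreement.
Step 9: acc = 43 + 20 = 63 — first mismatch against the trace.
First deviation found at step 9; the corrected entry is acc = 63.

step 9, acc = 63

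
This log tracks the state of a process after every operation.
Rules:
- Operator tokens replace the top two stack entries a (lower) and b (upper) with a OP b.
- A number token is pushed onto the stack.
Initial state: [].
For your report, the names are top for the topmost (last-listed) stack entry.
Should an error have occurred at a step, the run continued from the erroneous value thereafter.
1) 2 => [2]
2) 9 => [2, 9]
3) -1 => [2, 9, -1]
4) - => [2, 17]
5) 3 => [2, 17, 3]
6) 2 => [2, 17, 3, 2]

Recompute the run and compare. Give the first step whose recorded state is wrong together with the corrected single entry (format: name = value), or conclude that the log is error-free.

Recomputing the run from the initial state:
step 1: [2]
step 2: [2, 9]
step 3: [2, 9, -1]
step 4: [2, 10]
step 5: [2, 10, 3]
step 6: [2, 10, 3, 2]
The first disagreement with the log is at step 4, where the value should be top = 10.

step 4, top = 10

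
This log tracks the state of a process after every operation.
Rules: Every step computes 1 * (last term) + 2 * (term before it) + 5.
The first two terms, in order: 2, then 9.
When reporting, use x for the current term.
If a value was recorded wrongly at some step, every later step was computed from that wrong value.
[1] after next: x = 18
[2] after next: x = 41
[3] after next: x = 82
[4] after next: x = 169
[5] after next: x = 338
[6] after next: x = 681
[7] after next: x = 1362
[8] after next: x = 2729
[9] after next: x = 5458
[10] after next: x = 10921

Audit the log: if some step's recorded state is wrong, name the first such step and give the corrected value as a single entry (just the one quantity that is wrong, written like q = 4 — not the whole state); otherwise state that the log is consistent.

no error

1. x = 1*(9) + (2)*(2) + (5) = 18 (checks out)
2. x = 1*(18) + (2)*(9) + (5) = 41 (consistent with the log)
3. x = 1*(41) + (2)*(18) + (5) = 82 (no discrepancy)
4. x = 1*(82) + (2)*(41) + (5) = 169 (no discrepancy)
5. x = 1*(169) + (2)*(82) + (5) = 338 (exactly as logged)
6. x = 1*(338) + (2)*(169) + (5) = 681 (no discrepancy)
7. x = 1*(681) + (2)*(338) + (5) = 1362 (in agreement)
8. x = 1*(1362) + (2)*(681) + (5) = 2729 (exactly as logged)
9. x = 1*(2729) + (2)*(1362) + (5) = 5458 (matches)
10. x = 1*(5458) + (2)*(2729) + (5) = 10921 (no discrepancy)
Nothing is out of place; the run is error-free.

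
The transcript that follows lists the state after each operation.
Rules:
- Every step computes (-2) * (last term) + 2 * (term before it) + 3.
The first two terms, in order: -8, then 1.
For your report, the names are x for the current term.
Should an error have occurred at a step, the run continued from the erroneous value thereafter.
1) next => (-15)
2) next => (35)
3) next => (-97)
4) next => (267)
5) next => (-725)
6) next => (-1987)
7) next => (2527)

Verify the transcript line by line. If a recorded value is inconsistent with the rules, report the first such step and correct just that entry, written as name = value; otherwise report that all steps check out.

step 6, x = 1987

Recomputing the run from the initial state:
step 1: x = -15
step 2: x = 35
step 3: x = -97
step 4: x = 267
step 5: x = -725
step 6: x = 1987
step 7: x = -5421
The first disagreement with the transcript is at step 6, where the value should be x = 1987.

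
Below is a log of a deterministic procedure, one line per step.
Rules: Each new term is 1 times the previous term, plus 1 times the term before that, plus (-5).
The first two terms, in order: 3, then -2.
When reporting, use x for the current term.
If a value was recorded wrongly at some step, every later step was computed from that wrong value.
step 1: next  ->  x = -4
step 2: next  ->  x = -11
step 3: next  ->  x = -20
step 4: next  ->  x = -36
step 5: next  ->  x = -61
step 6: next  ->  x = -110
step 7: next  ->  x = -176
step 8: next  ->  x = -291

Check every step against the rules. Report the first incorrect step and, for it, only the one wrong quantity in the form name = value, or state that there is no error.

step 6, x = -102

step 1: x = 1*(-2) + (1)*(3) + (-5) = -4 -> consistent with the log
step 2: x = 1*(-4) + (1)*(-2) + (-5) = -11 -> verified
step 3: x = 1*(-11) + (1)*(-4) + (-5) = -20 -> same as recorded
step 4: x = 1*(-20) + (1)*(-11) + (-5) = -36 -> confirmed correct
step 5: x = 1*(-36) + (1)*(-20) + (-5) = -61 -> checks out
step 6: x = 1*(-61) + (1)*(-36) + (-5) = -102 -> the entry is off here
First incorrect step: 6; the correct value is x = -102.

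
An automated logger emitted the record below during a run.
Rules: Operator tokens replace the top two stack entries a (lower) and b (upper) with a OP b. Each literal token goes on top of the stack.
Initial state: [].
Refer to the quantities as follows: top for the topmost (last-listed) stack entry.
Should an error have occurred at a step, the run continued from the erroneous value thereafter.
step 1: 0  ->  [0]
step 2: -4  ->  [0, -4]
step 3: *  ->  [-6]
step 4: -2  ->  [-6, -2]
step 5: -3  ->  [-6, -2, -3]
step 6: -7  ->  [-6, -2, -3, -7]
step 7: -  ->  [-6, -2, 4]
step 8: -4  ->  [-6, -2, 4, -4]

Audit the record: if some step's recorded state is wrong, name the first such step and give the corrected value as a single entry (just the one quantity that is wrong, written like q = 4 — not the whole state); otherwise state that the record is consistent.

step 3, top = 0

Step 1: push 0: top = 0 — verified.
Step 2: push -4: top = -4 — no discrepancy.
Step 3: 0 * -4 = 0 — the record has a different value.
The earliest wrong entry is at step 3: it should read top = 0.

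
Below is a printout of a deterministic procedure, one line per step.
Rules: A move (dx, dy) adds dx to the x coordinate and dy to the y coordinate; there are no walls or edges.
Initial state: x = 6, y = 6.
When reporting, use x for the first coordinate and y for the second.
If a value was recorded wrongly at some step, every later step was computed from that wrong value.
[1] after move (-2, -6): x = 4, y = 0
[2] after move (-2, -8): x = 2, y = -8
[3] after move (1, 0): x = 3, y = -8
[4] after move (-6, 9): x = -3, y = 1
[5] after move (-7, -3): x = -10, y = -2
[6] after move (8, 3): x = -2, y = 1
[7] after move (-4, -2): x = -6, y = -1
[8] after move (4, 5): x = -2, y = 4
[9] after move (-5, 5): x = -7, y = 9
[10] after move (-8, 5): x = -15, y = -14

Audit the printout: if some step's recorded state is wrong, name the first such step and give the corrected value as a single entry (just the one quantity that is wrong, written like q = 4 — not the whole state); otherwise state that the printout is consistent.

Recomputing the run from the initial state:
step 1: x = 4, y = 0
step 2: x = 2, y = -8
step 3: x = 3, y = -8
step 4: x = -3, y = 1
step 5: x = -10, y = -2
step 6: x = -2, y = 1
step 7: x = -6, y = -1
step 8: x = -2, y = 4
step 9: x = -7, y = 9
step 10: x = -15, y = 14
The first disagreement with the printout is at step 10, where the value should be y = 14.

step 10, y = 14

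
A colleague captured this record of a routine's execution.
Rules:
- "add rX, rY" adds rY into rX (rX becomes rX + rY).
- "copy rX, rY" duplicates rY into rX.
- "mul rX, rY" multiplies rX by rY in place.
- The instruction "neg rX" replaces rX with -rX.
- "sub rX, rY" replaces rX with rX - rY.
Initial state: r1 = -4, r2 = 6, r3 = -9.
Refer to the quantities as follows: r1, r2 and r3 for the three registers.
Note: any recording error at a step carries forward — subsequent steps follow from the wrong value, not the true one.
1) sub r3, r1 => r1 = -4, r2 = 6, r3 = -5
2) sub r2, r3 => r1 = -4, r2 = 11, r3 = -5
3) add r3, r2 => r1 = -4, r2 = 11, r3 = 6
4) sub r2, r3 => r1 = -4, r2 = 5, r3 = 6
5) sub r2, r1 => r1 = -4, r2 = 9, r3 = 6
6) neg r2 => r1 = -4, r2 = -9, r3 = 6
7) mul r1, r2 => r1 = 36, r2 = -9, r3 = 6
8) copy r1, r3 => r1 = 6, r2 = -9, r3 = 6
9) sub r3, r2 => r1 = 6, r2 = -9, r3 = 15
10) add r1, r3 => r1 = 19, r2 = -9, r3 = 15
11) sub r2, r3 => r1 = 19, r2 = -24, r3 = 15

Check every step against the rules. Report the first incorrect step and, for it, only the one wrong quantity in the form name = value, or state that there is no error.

Recomputing the run from the initial state:
step 1: r1 = -4, r2 = 6, r3 = -5
step 2: r1 = -4, r2 = 11, r3 = -5
step 3: r1 = -4, r2 = 11, r3 = 6
step 4: r1 = -4, r2 = 5, r3 = 6
step 5: r1 = -4, r2 = 9, r3 = 6
step 6: r1 = -4, r2 = -9, r3 = 6
step 7: r1 = 36, r2 = -9, r3 = 6
step 8: r1 = 6, r2 = -9, r3 = 6
step 9: r1 = 6, r2 = -9, r3 = 15
step 10: r1 = 21, r2 = -9, r3 = 15
step 11: r1 = 21, r2 = -24, r3 = 15
The first disagreement with the record is at step 10, where the value should be r1 = 21.

step 10, r1 = 21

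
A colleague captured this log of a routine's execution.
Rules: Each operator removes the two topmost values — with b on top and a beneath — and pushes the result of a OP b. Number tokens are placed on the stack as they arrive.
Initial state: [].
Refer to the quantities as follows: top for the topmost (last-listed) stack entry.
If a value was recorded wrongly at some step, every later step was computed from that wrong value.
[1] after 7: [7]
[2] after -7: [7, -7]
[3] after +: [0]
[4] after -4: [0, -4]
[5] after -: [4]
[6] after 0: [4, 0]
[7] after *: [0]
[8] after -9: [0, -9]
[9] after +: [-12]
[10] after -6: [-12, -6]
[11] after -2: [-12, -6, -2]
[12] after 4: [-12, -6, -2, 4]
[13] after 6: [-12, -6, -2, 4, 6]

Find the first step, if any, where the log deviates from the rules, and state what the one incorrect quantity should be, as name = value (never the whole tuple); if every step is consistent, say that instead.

step 9, top = -9

Step 1: push 7: top = 7 — no discrepancy.
Step 2: push -7: top = -7 — verified.
Step 3: 7 + -7 = 0 — agrees with the log.
Step 4: push -4: top = -4 — consistent with the log.
Step 5: 0 - -4 = 4 — no discrepancy.
Step 6: push 0: top = 0 — no discrepancy.
Step 7: 4 * 0 = 0 — confirmed correct.
Step 8: push -9: top = -9 — agrees with the log.
Step 9: 0 + -9 = -9 — first mismatch against the log.
Conclusion: step 9 carries the first error; the entry should be top = -9.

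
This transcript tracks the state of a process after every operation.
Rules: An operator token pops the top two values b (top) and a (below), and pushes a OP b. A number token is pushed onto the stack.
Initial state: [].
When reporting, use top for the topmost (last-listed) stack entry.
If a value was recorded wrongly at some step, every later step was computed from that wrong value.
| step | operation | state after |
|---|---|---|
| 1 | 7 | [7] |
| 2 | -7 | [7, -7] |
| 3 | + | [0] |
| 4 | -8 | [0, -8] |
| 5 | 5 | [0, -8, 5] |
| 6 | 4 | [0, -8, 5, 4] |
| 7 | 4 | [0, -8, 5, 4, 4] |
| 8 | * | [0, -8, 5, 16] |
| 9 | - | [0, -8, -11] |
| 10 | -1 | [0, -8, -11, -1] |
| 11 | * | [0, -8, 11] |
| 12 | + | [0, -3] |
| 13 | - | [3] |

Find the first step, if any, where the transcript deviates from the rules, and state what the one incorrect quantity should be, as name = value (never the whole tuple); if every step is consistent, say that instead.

step 12, top = 3

1. push 7: top = 7 (verified)
2. push -7: top = -7 (matches)
3. 7 + -7 = 0 (same as recorded)
4. push -8: top = -8 (agrees with the transcript)
5. push 5: top = 5 (agrees with the transcript)
6. push 4: top = 4 (same as recorded)
7. push 4: top = 4 (checks out)
8. 4 * 4 = 16 (in agreement)
9. 5 - 16 = -11 (same as recorded)
10. push -1: top = -1 (no discrepancy)
11. -11 * -1 = 11 (agrees with the transcript)
12. -8 + 11 = 3 (the transcript has a different value)
Conclusion: step 12 carries the first error; the entry should be top = 3.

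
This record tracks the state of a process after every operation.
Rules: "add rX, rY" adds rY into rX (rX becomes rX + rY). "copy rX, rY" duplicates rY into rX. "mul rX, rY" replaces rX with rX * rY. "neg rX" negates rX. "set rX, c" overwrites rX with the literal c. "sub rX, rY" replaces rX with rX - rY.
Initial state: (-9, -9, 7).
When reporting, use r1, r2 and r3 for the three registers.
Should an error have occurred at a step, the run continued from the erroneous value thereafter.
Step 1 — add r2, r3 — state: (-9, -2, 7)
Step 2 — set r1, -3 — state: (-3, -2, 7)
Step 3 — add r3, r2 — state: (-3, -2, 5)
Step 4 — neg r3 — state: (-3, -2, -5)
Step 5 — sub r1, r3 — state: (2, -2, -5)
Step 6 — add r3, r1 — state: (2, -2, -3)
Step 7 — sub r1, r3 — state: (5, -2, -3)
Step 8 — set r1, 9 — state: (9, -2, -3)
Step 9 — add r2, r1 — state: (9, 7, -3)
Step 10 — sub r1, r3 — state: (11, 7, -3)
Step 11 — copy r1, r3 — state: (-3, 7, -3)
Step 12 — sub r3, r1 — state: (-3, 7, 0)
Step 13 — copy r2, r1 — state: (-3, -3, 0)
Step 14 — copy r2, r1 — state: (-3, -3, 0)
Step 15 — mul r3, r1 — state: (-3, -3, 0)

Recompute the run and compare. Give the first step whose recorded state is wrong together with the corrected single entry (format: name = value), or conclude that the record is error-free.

Recomputing the run from the initial state:
step 1: r1 = -9, r2 = -2, r3 = 7
step 2: r1 = -3, r2 = -2, r3 = 7
step 3: r1 = -3, r2 = -2, r3 = 5
step 4: r1 = -3, r2 = -2, r3 = -5
step 5: r1 = 2, r2 = -2, r3 = -5
step 6: r1 = 2, r2 = -2, r3 = -3
step 7: r1 = 5, r2 = -2, r3 = -3
step 8: r1 = 9, r2 = -2, r3 = -3
step 9: r1 = 9, r2 = 7, r3 = -3
step 10: r1 = 12, r2 = 7, r3 = -3
step 11: r1 = -3, r2 = 7, r3 = -3
step 12: r1 = -3, r2 = 7, r3 = 0
step 13: r1 = -3, r2 = -3, r3 = 0
step 14: r1 = -3, r2 = -3, r3 = 0
step 15: r1 = -3, r2 = -3, r3 = 0
The first disagreement with the record is at step 10, where the value should be r1 = 12.

step 10, r1 = 12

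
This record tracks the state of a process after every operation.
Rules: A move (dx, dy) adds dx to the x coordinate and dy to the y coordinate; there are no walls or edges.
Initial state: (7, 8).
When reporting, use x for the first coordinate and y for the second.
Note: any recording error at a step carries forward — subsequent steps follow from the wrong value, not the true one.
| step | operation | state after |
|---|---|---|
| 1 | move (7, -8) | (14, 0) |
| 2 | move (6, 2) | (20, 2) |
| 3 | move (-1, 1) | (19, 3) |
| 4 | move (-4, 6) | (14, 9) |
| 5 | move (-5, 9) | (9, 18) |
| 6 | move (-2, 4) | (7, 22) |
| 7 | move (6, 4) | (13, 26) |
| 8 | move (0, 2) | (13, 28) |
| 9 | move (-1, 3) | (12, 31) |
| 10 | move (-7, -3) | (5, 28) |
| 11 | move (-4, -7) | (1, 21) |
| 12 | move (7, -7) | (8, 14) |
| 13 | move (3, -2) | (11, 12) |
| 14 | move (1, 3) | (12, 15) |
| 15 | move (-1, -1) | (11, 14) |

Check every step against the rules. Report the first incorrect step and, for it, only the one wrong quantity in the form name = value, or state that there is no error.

step 4, x = 15

step 1: x = 7 + (7) = 14, y = 8 + (-8) = 0 -> in agreement
step 2: x = 14 + (6) = 20, y = 0 + (2) = 2 -> same as recorded
step 3: x = 20 + (-1) = 19, y = 2 + (1) = 3 -> exactly as logged
step 4: x = 19 + (-4) = 15, y = 3 + (6) = 9 -> a discrepancy with the record
So the first discrepancy is step 4, where the right value is x = 15.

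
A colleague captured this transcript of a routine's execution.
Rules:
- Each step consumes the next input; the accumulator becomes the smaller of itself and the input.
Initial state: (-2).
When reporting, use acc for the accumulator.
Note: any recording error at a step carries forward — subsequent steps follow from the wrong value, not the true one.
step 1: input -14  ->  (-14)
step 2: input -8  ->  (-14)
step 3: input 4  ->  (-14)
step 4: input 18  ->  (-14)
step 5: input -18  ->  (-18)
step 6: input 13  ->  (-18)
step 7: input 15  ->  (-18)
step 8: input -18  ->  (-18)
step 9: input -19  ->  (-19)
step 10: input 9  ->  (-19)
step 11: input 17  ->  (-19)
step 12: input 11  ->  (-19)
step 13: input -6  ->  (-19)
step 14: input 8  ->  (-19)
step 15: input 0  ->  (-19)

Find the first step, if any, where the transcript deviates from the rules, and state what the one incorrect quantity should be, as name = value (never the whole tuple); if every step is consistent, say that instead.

1. acc = min(-2, -14) = -14 (in agreement)
2. acc = min(-14, -8) = -14 (agrees with the transcript)
3. acc = min(-14, 4) = -14 (checks out)
4. acc = min(-14, 18) = -14 (agrees with the transcript)
5. acc = min(-14, -18) = -18 (no discrepancy)
6. acc = min(-18, 13) = -18 (verified)
7. acc = min(-18, 15) = -18 (confirmed correct)
8. acc = min(-18, -18) = -18 (exactly as logged)
9. acc = min(-18, -19) = -19 (agrees with the transcript)
10. acc = min(-19, 9) = -19 (agrees with the transcript)
11. acc = min(-19, 17) = -19 (no discrepancy)
12. acc = min(-19, 11) = -19 (matches)
13. acc = min(-19, -6) = -19 (verified)
14. acc = min(-19, 8) = -19 (matches)
15. acc = min(-19, 0) = -19 (agrees with the transcript)
The whole run recomputes cleanly — no discrepancies.

no error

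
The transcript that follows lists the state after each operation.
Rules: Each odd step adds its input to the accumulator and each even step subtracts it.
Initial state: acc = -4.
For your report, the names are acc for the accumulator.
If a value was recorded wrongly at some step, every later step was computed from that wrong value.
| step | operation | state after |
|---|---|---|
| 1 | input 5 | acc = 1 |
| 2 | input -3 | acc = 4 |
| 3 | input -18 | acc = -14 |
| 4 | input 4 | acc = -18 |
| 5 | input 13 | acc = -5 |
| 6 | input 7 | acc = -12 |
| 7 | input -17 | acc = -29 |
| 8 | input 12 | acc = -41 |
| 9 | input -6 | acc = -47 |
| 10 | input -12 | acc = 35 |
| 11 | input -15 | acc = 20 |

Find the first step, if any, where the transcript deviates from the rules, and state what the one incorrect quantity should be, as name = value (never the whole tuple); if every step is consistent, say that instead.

Recomputing the run from the initial state:
step 1: acc = 1
step 2: acc = 4
step 3: acc = -14
step 4: acc = -18
step 5: acc = -5
step 6: acc = -12
step 7: acc = -29
step 8: acc = -41
step 9: acc = -47
step 10: acc = -35
step 11: acc = -50
The first disagreement with the transcript is at step 10, where the value should be acc = -35.

step 10, acc = -35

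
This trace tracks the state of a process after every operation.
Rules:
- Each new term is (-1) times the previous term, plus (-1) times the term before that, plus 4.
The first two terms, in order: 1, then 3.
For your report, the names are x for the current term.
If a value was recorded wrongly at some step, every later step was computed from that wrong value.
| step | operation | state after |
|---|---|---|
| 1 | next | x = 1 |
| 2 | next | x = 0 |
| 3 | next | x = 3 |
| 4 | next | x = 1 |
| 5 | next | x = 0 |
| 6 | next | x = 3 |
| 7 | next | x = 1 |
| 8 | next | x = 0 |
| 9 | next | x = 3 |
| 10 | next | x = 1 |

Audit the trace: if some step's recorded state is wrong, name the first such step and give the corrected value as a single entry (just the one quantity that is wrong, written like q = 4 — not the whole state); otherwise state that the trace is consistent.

step 1, x = 0

Recomputing the run from the initial state:
step 1: x = 0
step 2: x = 1
step 3: x = 3
step 4: x = 0
step 5: x = 1
step 6: x = 3
step 7: x = 0
step 8: x = 1
step 9: x = 3
step 10: x = 0
The first disagreement with the trace is at step 1, where the value should be x = 0.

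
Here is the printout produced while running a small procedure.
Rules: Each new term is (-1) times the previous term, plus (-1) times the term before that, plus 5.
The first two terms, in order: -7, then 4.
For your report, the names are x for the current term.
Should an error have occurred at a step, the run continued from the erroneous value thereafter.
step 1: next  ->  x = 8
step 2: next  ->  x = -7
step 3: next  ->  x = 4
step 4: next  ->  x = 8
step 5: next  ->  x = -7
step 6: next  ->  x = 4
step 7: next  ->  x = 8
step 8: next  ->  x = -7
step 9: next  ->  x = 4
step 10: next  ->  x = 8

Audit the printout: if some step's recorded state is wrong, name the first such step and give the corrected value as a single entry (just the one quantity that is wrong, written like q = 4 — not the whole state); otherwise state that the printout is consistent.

1. x = -1*(4) + (-1)*(-7) + (5) = 8 (matches)
2. x = -1*(8) + (-1)*(4) + (5) = -7 (agrees with the printout)
3. x = -1*(-7) + (-1)*(8) + (5) = 4 (consistent with the printout)
4. x = -1*(4) + (-1)*(-7) + (5) = 8 (matches)
5. x = -1*(8) + (-1)*(4) + (5) = -7 (checks out)
6. x = -1*(-7) + (-1)*(8) + (5) = 4 (same as recorded)
7. x = -1*(4) + (-1)*(-7) + (5) = 8 (consistent with the printout)
8. x = -1*(8) + (-1)*(4) + (5) = -7 (matches)
9. x = -1*(-7) + (-1)*(8) + (5) = 4 (checks out)
10. x = -1*(4) + (-1)*(-7) + (5) = 8 (in agreement)
The recomputation confirms every line.

no error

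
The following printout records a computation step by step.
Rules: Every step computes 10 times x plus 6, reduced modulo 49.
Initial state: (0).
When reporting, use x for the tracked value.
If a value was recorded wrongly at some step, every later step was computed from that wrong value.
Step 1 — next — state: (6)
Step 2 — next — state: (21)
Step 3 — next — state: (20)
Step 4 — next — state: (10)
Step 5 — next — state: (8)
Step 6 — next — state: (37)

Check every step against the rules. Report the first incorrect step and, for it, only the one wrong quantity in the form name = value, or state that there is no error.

step 2, x = 17

step 1: x = (10*0 + 6) mod 49 = 6 -> confirmed correct
step 2: x = (10*6 + 6) mod 49 = 17 -> this is not what the printout shows
So the first discrepancy is step 2, where the right value is x = 17.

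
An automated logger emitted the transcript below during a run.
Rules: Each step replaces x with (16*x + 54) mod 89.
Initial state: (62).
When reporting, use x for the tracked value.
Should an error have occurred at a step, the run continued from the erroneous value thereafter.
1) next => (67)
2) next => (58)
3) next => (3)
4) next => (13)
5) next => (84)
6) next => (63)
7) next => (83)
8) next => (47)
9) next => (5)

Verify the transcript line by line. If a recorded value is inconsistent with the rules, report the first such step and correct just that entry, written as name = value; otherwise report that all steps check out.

no error

Step 1: x = (16*62 + 54) mod 89 = 67 — agrees with the transcript.
Step 2: x = (16*67 + 54) mod 89 = 58 — exactly as logged.
Step 3: x = (16*58 + 54) mod 89 = 3 — matches.
Step 4: x = (16*3 + 54) mod 89 = 13 — same as recorded.
Step 5: x = (16*13 + 54) mod 89 = 84 — verified.
Step 6: x = (16*84 + 54) mod 89 = 63 — consistent with the transcript.
Step 7: x = (16*63 + 54) mod 89 = 83 — no discrepancy.
Step 8: x = (16*83 + 54) mod 89 = 47 — in agreement.
Step 9: x = (16*47 + 54) mod 89 = 5 — matches.
No step deviates from the rules.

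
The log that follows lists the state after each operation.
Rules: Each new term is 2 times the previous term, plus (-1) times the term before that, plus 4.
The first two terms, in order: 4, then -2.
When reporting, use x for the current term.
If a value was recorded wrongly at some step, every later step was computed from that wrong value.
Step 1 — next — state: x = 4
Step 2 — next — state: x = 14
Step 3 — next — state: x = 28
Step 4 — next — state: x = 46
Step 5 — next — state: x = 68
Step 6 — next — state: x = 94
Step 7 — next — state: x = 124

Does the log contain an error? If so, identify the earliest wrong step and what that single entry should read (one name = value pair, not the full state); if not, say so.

step 1: x = 2*(-2) + (-1)*(4) + (4) = -4 -> first mismatch against the log
First deviation found at step 1; the corrected entry is x = -4.

step 1, x = -4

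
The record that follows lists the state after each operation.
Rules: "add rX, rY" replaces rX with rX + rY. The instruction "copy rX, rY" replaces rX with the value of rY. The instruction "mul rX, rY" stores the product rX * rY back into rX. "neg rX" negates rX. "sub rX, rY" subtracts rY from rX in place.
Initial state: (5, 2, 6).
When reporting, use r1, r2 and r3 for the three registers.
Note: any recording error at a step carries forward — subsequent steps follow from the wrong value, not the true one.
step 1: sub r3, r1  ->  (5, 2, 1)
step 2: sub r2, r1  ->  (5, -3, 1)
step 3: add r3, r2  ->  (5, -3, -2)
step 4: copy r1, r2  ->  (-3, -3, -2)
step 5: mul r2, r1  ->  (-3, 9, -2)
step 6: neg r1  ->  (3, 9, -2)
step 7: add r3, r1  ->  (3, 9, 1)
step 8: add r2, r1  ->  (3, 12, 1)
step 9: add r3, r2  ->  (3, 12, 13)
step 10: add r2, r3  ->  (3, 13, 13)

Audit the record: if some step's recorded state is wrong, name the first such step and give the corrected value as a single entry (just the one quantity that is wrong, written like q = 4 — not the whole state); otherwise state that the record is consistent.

step 10, r2 = 25

Step 1: r3 = 6 - 5 = 1 — exactly as logged.
Step 2: r2 = 2 - 5 = -3 — no discrepancy.
Step 3: r3 = 1 + -3 = -2 — matches.
Step 4: r1 = -3 — confirmed correct.
Step 5: r2 = -3 * -3 = 9 — checks out.
Step 6: r1 = -(-3) = 3 — matches.
Step 7: r3 = -2 + 3 = 1 — in agreement.
Step 8: r2 = 9 + 3 = 12 — matches.
Step 9: r3 = 1 + 12 = 13 — matches.
Step 10: r2 = 12 + 13 = 25 — the entry is off here.
So the first discrepancy is step 10, where the right value is r2 = 25.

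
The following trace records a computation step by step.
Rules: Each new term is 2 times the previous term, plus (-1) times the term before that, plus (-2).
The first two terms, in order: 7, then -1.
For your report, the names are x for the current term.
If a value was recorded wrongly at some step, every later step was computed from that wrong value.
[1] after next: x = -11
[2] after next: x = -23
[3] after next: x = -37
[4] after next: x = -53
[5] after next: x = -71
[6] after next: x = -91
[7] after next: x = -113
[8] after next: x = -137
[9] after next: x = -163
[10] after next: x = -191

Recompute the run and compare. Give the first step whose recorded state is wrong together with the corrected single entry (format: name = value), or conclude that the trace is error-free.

no error

Recomputing the run from the initial state:
step 1: x = -11
step 2: x = -23
step 3: x = -37
step 4: x = -53
step 5: x = -71
step 6: x = -91
step 7: x = -113
step 8: x = -137
step 9: x = -163
step 10: x = -191
This matches the trace at every step.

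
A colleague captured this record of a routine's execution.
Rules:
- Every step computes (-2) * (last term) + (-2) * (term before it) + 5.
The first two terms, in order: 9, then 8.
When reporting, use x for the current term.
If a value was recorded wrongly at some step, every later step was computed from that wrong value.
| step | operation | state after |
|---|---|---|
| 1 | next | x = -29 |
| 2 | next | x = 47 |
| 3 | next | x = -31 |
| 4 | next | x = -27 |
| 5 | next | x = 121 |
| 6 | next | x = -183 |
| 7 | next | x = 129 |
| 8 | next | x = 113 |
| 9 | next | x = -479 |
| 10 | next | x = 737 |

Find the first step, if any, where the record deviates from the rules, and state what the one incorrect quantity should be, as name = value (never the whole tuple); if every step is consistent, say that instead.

Recomputing the run from the initial state:
step 1: x = -29
step 2: x = 47
step 3: x = -31
step 4: x = -27
step 5: x = 121
step 6: x = -183
step 7: x = 129
step 8: x = 113
step 9: x = -479
step 10: x = 737
This matches the record at every step.

no error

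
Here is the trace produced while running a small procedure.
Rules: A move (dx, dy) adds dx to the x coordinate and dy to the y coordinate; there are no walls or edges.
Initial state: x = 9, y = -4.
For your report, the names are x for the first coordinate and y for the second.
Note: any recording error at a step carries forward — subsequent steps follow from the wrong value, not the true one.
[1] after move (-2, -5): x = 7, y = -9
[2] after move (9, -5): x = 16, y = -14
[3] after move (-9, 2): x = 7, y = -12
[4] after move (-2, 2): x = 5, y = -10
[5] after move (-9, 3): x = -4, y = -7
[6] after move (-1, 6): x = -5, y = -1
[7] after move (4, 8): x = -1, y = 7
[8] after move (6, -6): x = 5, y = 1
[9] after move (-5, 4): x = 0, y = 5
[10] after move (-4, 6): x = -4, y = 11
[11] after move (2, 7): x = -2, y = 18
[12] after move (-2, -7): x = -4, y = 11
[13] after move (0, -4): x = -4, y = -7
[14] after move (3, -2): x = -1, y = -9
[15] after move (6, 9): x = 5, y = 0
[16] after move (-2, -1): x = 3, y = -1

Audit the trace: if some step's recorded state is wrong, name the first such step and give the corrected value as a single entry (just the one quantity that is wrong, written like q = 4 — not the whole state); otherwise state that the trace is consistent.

step 13, y = 7

Step 1: x = 9 + (-2) = 7, y = -4 + (-5) = -9 — matches.
Step 2: x = 7 + (9) = 16, y = -9 + (-5) = -14 — checks out.
Step 3: x = 16 + (-9) = 7, y = -14 + (2) = -12 — same as recorded.
Step 4: x = 7 + (-2) = 5, y = -12 + (2) = -10 — same as recorded.
Step 5: x = 5 + (-9) = -4, y = -10 + (3) = -7 — verified.
Step 6: x = -4 + (-1) = -5, y = -7 + (6) = -1 — checks out.
Step 7: x = -5 + (4) = -1, y = -1 + (8) = 7 — matches.
Step 8: x = -1 + (6) = 5, y = 7 + (-6) = 1 — no discrepancy.
Step 9: x = 5 + (-5) = 0, y = 1 + (4) = 5 — verified.
Step 10: x = 0 + (-4) = -4, y = 5 + (6) = 11 — agrees with the trace.
Step 11: x = -4 + (2) = -2, y = 11 + (7) = 18 — consistent with the trace.
Step 12: x = -2 + (-2) = -4, y = 18 + (-7) = 11 — no discrepancy.
Step 13: x = -4 + (0) = -4, y = 11 + (-4) = 7 — first mismatch against the trace.
The earliest wrong entry is at step 13: it should read y = 7.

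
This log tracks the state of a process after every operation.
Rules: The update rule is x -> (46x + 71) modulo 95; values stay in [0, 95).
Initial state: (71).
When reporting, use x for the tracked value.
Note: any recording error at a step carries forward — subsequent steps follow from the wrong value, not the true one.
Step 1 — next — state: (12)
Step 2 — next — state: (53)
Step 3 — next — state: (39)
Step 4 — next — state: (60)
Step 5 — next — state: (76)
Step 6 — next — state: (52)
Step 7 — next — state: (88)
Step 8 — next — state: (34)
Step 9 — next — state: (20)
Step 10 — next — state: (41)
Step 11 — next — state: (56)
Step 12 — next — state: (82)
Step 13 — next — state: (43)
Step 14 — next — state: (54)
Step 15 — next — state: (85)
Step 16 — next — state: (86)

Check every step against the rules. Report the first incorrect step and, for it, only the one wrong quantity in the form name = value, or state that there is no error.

Recomputing the run from the initial state:
step 1: x = 12
step 2: x = 53
step 3: x = 39
step 4: x = 60
step 5: x = 76
step 6: x = 52
step 7: x = 88
step 8: x = 34
step 9: x = 20
step 10: x = 41
step 11: x = 57
step 12: x = 33
step 13: x = 69
step 14: x = 15
step 15: x = 1
step 16: x = 22
The first disagreement with the log is at step 11, where the value should be x = 57.

step 11, x = 57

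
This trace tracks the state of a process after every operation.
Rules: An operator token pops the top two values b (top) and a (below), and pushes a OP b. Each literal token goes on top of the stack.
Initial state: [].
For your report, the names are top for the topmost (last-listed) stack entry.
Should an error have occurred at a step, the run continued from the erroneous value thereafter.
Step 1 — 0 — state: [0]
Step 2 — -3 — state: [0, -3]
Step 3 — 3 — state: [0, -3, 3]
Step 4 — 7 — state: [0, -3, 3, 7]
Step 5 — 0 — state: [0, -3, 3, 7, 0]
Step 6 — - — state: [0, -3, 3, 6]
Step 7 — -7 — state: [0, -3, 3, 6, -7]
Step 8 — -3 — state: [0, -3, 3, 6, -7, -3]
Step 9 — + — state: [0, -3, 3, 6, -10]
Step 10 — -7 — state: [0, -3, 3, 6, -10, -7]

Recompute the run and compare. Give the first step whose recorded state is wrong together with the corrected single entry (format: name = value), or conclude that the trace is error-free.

step 6, top = 7

Recomputing the run from the initial state:
step 1: [0]
step 2: [0, -3]
step 3: [0, -3, 3]
step 4: [0, -3, 3, 7]
step 5: [0, -3, 3, 7, 0]
step 6: [0, -3, 3, 7]
step 7: [0, -3, 3, 7, -7]
step 8: [0, -3, 3, 7, -7, -3]
step 9: [0, -3, 3, 7, -10]
step 10: [0, -3, 3, 7, -10, -7]
The first disagreement with the trace is at step 6, where the value should be top = 7.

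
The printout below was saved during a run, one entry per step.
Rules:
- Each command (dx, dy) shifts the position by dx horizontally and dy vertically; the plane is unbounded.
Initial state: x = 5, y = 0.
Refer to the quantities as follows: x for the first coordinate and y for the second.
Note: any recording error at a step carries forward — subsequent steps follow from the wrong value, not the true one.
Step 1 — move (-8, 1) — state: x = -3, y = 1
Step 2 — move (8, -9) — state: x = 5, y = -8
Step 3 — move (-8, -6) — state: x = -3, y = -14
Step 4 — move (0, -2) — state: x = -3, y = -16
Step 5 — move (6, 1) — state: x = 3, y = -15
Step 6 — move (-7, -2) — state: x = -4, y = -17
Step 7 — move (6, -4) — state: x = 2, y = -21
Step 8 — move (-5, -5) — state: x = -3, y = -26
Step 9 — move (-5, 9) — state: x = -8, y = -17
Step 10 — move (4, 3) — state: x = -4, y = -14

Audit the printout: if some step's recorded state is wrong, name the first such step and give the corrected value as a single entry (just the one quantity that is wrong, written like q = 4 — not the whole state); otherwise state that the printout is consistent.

no error

Recomputing the run from the initial state:
step 1: x = -3, y = 1
step 2: x = 5, y = -8
step 3: x = -3, y = -14
step 4: x = -3, y = -16
step 5: x = 3, y = -15
step 6: x = -4, y = -17
step 7: x = 2, y = -21
step 8: x = -3, y = -26
step 9: x = -8, y = -17
step 10: x = -4, y = -14
This matches the printout at every step.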